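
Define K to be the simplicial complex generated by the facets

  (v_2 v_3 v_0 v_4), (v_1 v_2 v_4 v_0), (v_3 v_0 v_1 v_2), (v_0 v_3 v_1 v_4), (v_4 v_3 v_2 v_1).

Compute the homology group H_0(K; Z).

Take the total order v_0 < v_1 < v_2 < v_3 < v_4 on the vertex set. Then K (dimension 3) consists of the simplices:

  0-simplices (5): [v_0], [v_1], [v_2], [v_3], [v_4]
  1-simplices (10): [v_0,v_1], [v_0,v_2], [v_0,v_3], [v_0,v_4], [v_1,v_2], [v_1,v_3], [v_1,v_4], [v_2,v_3], [v_2,v_4], [v_3,v_4]
  2-simplices (10): [v_0,v_1,v_2], [v_0,v_1,v_3], [v_0,v_1,v_4], [v_0,v_2,v_3], [v_0,v_2,v_4], [v_0,v_3,v_4], [v_1,v_2,v_3], [v_1,v_2,v_4], [v_1,v_3,v_4], [v_2,v_3,v_4]
  3-simplices (5): [v_0,v_1,v_2,v_3], [v_0,v_1,v_2,v_4], [v_0,v_1,v_3,v_4], [v_0,v_2,v_3,v_4], [v_1,v_2,v_3,v_4]

Hence C_0 ≅ Z^5, C_1 ≅ Z^10, C_2 ≅ Z^10, C_3 ≅ Z^5.

The boundary map ∂_1: C_1 → C_0 sends each edge [p,q] (with p < q) to q − p.
The resulting 5×10 matrix has rank 4, and its Smith normal form has invariant factors (1,1,1,1).

∂_2: C_2 → C_1 sends each 2-simplex [p,q,r] to [q,r] − [p,r] + [p,q]. For instance
  ∂[v_1,v_2,v_3] = [v_2,v_3] − [v_1,v_3] + [v_1,v_2],
  ∂[v_0,v_1,v_4] = [v_1,v_4] − [v_0,v_4] + [v_0,v_1].
The 10×10 boundary matrix has rank 6 and Smith normal form diag(1,1,1,1,1,1).

The boundary map ∂_3: C_3 → C_2 sends each 3-simplex σ to the alternating sum Σ_i (−1)^i (σ with its i-th vertex removed). For instance
  ∂[v_0,v_1,v_2,v_4] = [v_1,v_2,v_4] − [v_0,v_2,v_4] + [v_0,v_1,v_4] − [v_0,v_1,v_2],
  ∂[v_0,v_2,v_3,v_4] = [v_2,v_3,v_4] − [v_0,v_3,v_4] + [v_0,v_2,v_4] − [v_0,v_2,v_3].
The resulting 10×5 matrix has rank 4, and its Smith normal form has invariant factors (1,1,1,1).

Computing H_k = (kernel of ∂_k) / (image of ∂_{k+1}):

  H_0: rank C_0 − rank ∂_1 = 5 − 4 = 1, and the invariant factors of ∂_1 are all 1, so H_0 ≅ Z.

H_0 ≅ Z.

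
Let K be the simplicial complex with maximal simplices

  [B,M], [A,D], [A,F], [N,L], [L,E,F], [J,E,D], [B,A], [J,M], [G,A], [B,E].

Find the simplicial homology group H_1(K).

We work with the vertex ordering A < B < D < E < F < G < J < L < M < N. The simplices of K, each written with vertices in increasing order, are:

  0-simplices (10): A, B, D, E, F, G, J, L, M, N
  1-simplices (14): AB, AD, AF, AG, BE, BM, DE, DJ, EF, EJ, EL, FL, JM, LN
  2-simplices (2): DEJ, EFL

so the chain groups are C_0 ≅ Z^10, C_1 ≅ Z^14, C_2 ≅ Z^2.

∂_1: C_1 → C_0 is given by ∂[p,q] = [q] − [p].
As a 10×14 matrix over Z this has rank 9, with invariant factors (1,1,1,1,1,1,1,1,1).

∂_2: C_2 → C_1 sends each 2-simplex [p,q,r] to [q,r] − [p,r] + [p,q]. For instance
  ∂DEJ = EJ − DJ + DE,
  ∂EFL = FL − EL + EF.
This gives a 14×2 integer matrix of rank 2; reducing to Smith normal form yields diagonal entries (1,1).

Computing H_k = (kernel of ∂_k) / (image of ∂_{k+1}):

  H_1: rank ker ∂_1 − rank ∂_2 = (14 − 9) − 2 = 3, and the invariant factors of ∂_2 are all 1, so H_1 ≅ Z^3.

H_1 = Z^3.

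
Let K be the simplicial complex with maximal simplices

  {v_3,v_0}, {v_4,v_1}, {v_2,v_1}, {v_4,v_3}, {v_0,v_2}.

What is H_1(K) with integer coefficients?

Fix the vertex order v_0 < v_1 < v_2 < v_3 < v_4 and write every simplex with vertices in increasing order. Then dim K = 1 and the simplices of K are:

  0-simplices (5): [v_0], [v_1], [v_2], [v_3], [v_4]
  1-simplices (5): [v_0,v_2], [v_0,v_3], [v_1,v_2], [v_1,v_4], [v_3,v_4]

giving chain groups C_0 ≅ Z^5, C_1 ≅ Z^5.

Boundary ∂_1: C_1 → C_0 sends each edge [p,q] (with p < q) to q − p. For instance
  ∂[v_1,v_2] = [v_2] − [v_1].
This gives a 5×5 integer matrix of rank 4; reducing to Smith normal form yields diagonal entries (1,1,1,1).

Computing H_k = (kernel of ∂_k) / (image of ∂_{k+1}):

  H_1: rank ker ∂_1 − rank ∂_2 = (5 − 4) − 0 = 1, and there is no ∂_2, so H_1 ≅ Z.

H_1 ≅ Z.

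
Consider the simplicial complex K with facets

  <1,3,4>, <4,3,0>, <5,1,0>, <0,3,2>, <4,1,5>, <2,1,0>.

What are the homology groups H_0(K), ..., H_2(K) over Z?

We work with the vertex ordering 0 < 1 < 2 < 3 < 4 < 5. The simplices of K, each written with vertices in increasing order, are:

  0-simplices (6): [0], [1], [2], [3], [4], [5]
  1-simplices (12): [0,1], [0,2], [0,3], [0,4], [0,5], [1,2], [1,3], [1,4], [1,5], [2,3], [3,4], [4,5]
  2-simplices (6): [0,1,2], [0,1,5], [0,2,3], [0,3,4], [1,3,4], [1,4,5]

Hence C_0 ≅ Z^6, C_1 ≅ Z^12, C_2 ≅ Z^6.

∂_1: C_1 → C_0 sends each edge [p,q] (with p < q) to q − p.
The 6×12 boundary matrix has rank 5 and Smith normal form diag(1,1,1,1,1).

∂_2: C_2 → C_1 maps a triangle to the signed sum of its edges. For instance
  ∂[0,1,5] = [1,5] − [0,5] + [0,1],
  ∂[0,1,2] = [1,2] − [0,2] + [0,1].
As a 12×6 matrix over Z this has rank 6, with invariant factors (1,1,1,1,1,1).

Computing H_k = (kernel of ∂_k) / (image of ∂_{k+1}):

  H_0: rank C_0 − rank ∂_1 = 6 − 5 = 1, and the invariant factors of ∂_1 are all 1, so H_0 = Z.
  H_1: rank ker ∂_1 − rank ∂_2 = (12 − 5) − 6 = 1, and the invariant factors of ∂_2 are all 1, so H_1 = Z.
  H_2: rank ker ∂_2 − rank ∂_3 = (6 − 6) − 0 = 0, and there is no ∂_3, so H_2 = 0.

As a check, the Euler characteristic is 6 − 12 + 6 = 0, which agrees with 1 − 1 + 0 = 0.
(K is a triangulation of the cylinder S^1 x I.)

H_0 ≅ Z,  H_1 ≅ Z,  H_2 = 0.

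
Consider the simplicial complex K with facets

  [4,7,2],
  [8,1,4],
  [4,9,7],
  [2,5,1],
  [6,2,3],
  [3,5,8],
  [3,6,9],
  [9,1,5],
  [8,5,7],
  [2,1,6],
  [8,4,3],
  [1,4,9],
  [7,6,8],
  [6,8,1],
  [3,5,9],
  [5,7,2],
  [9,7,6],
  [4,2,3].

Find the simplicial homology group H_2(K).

H_2 = Z.

K has 9 vertices, 27 edges, 18 triangles.
rank ∂_2 = 17, rank ∂_3 = 0 ⇒ b_2 = 18 − 17 − 0 = 1. So H_2 = Z.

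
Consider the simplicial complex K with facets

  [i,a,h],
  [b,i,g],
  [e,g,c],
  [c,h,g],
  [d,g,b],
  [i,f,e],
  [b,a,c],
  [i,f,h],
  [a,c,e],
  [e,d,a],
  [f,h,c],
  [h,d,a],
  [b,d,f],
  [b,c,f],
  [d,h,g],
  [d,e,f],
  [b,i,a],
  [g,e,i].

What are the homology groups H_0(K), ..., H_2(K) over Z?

K has 9 vertices, 27 edges, 18 triangles.
rank ∂_0 = 0, rank ∂_1 = 8 ⇒ b_0 = 9 − 0 − 8 = 1; all invariant factors of ∂_1 are 1 so no torsion. So H_0 ≅ Z.
rank ∂_1 = 8, rank ∂_2 = 17 ⇒ b_1 = 27 − 8 − 17 = 2; all invariant factors of ∂_2 are 1 so no torsion. So H_1 ≅ Z^2.
rank ∂_2 = 17, rank ∂_3 = 0 ⇒ b_2 = 18 − 17 − 0 = 1. So H_2 ≅ Z.

H_0 ≅ Z,  H_1 ≅ Z^2,  H_2 ≅ Z.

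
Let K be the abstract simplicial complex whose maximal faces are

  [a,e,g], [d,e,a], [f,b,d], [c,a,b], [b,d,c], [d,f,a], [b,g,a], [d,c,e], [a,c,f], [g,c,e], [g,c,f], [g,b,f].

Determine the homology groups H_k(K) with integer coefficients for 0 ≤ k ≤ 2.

Take the total order a < b < c < d < e < f < g on the vertex set. Then K (dimension 2) consists of the simplices:

  0-simplices (7): a, b, c, d, e, f, g
  1-simplices (18): ab, ac, ad, ae, af, ag, bc, bd, bf, bg, cd, ce, cf, cg, de, df, eg, fg
  2-simplices (12): abc, abg, acf, ade, adf, aeg, bcd, bdf, bfg, cde, ceg, cfg

giving chain groups C_0 ≅ Z^7, C_1 ≅ Z^18, C_2 ≅ Z^12.

The boundary map ∂_1: C_1 → C_0 sends each edge [p,q] (with p < q) to q − p. For instance
  ∂ad = d − a.
As a 7×18 matrix over Z this has rank 6, with invariant factors (1,1,1,1,1,1).

Boundary ∂_2: C_2 → C_1 maps a triangle to the signed sum of its edges. For instance
  ∂ceg = eg − cg + ce,
  ∂ade = de − ae + ad.
As a 18×12 matrix over Z this has rank 12, with invariant factors (1,1,1,1,1,1,1,1,1,1,1,2).

Now H_k = ker ∂_k / im ∂_{k+1}, so:

  H_0: rank C_0 − rank ∂_1 = 7 − 6 = 1, and the invariant factors of ∂_1 are all 1, so H_0 = Z.
  H_1: rank ker ∂_1 − rank ∂_2 = (18 − 6) − 12 = 0, and ∂_2 has invariant factor 2 > 1, so H_1 = Z/2Z.
  H_2: rank ker ∂_2 − rank ∂_3 = (12 − 12) − 0 = 0, and there is no ∂_3, so H_2 = 0.

H_0 = Z,  H_1 = Z/2Z,  H_2 = 0.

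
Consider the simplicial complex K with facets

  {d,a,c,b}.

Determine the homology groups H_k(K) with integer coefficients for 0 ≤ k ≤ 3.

H_0 = Z,  H_1 = 0,  H_2 = 0,  H_3 = 0.

Fix the vertex order a < b < c < d and write every simplex with vertices in increasing order. Then dim K = 3 and the simplices of K are:

  0-simplices (4): a, b, c, d
  1-simplices (6): ab, ac, ad, bc, bd, cd
  2-simplices (4): abc, abd, acd, bcd
  3-simplices (1): abcd

so the chain groups are C_0 ≅ Z^4, C_1 ≅ Z^6, C_2 ≅ Z^4, C_3 ≅ Z^1.

∂_1: C_1 → C_0 sends each edge [p,q] (with p < q) to q − p.
This gives a 4×6 integer matrix of rank 3; reducing to Smith normal form yields diagonal entries (1,1,1).

∂_2: C_2 → C_1 maps a triangle to the signed sum of its edges. For instance
  ∂bcd = cd − bd + bc,
  ∂abc = bc − ac + ab.
The 6×4 boundary matrix has rank 3 and Smith normal form diag(1,1,1).

The boundary map ∂_3: C_3 → C_2 sends each 3-simplex σ to the alternating sum Σ_i (−1)^i (σ with its i-th vertex removed). For instance
  ∂abcd = bcd − acd + abd − abc.
The 4×1 boundary matrix has rank 1 and Smith normal form diag(1).

Now H_k = ker ∂_k / im ∂_{k+1}, so:

  H_0: rank C_0 − rank ∂_1 = 4 − 3 = 1, and the invariant factors of ∂_1 are all 1, so H_0 ≅ Z.
  H_1: rank ker ∂_1 − rank ∂_2 = (6 − 3) − 3 = 0, and the invariant factors of ∂_2 are all 1, so H_1 ≅ 0.
  H_2: rank ker ∂_2 − rank ∂_3 = (4 − 3) − 1 = 0, and the invariant factors of ∂_3 are all 1, so H_2 ≅ 0.
  H_3: rank ker ∂_3 − rank ∂_4 = (1 − 1) − 0 = 0, and there is no ∂_4, so H_3 ≅ 0.

As a check, the Euler characteristic is 4 − 6 + 4 − 1 = 1, which agrees with 1 − 0 + 0 − 0 = 1.
(K is a triangulation of the 3-simplex.)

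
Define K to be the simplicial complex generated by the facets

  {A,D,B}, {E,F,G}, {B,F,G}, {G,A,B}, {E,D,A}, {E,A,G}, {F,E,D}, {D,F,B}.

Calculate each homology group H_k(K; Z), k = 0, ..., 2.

Fix the vertex order A < B < D < E < F < G and write every simplex with vertices in increasing order. Then dim K = 2 and the simplices of K are:

  0-simplices (6): A, B, D, E, F, G
  1-simplices (12): AB, AD, AE, AG, BD, BF, BG, DE, DF, EF, EG, FG
  2-simplices (8): ABD, ABG, ADE, AEG, BDF, BFG, DEF, EFG

Hence C_0 ≅ Z^6, C_1 ≅ Z^12, C_2 ≅ Z^8.

∂_1: C_1 → C_0 sends each edge [p,q] (with p < q) to q − p. For instance
  ∂AD = D − A.
As a 6×12 matrix over Z this has rank 5, with invariant factors (1,1,1,1,1).

Boundary ∂_2: C_2 → C_1 maps a triangle to the signed sum of its edges. For instance
  ∂ABD = BD − AD + AB,
  ∂EFG = FG − EG + EF.
The resulting 12×8 matrix has rank 7, and its Smith normal form has invariant factors (1,1,1,1,1,1,1).

From H_k ≅ ker(∂_k) / im(∂_{k+1}) we obtain:

  H_0: rank C_0 − rank ∂_1 = 6 − 5 = 1, and the invariant factors of ∂_1 are all 1, so H_0 = Z.
  H_1: rank ker ∂_1 − rank ∂_2 = (12 − 5) − 7 = 0, and the invariant factors of ∂_2 are all 1, so H_1 = 0.
  H_2: rank ker ∂_2 − rank ∂_3 = (8 − 7) − 0 = 1, and there is no ∂_3, so H_2 = Z.

H_0 = Z,  H_1 = 0,  H_2 = Z.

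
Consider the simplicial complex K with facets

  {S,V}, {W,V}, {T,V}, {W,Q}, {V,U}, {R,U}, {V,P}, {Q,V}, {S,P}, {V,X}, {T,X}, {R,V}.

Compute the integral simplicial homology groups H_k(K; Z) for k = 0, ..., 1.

H_0 ≅ Z,  H_1 ≅ Z^4.

Order the vertices as P < Q < R < S < T < U < V < W < X. Listing each simplex with vertices in this order, K has dimension 1 with simplices:

  0-simplices (9): P, Q, R, S, T, U, V, W, X
  1-simplices (12): PS, PV, QV, QW, RU, RV, SV, TV, TX, UV, VW, VX

giving chain groups C_0 ≅ Z^9, C_1 ≅ Z^12.

The boundary map ∂_1: C_1 → C_0 sends each edge [p,q] (with p < q) to q − p. For instance
  ∂TX = X − T.
As a 9×12 matrix over Z this has rank 8, with invariant factors (1,1,1,1,1,1,1,1).

Reading off H_k = ker ∂_k / im ∂_{k+1}:

  H_0: rank C_0 − rank ∂_1 = 9 − 8 = 1, and the invariant factors of ∂_1 are all 1, so H_0 ≅ Z.
  H_1: rank ker ∂_1 − rank ∂_2 = (12 − 8) − 0 = 4, and there is no ∂_2, so H_1 ≅ Z^4.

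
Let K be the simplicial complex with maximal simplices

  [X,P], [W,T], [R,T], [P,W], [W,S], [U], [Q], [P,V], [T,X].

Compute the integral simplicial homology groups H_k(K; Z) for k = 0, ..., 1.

Fix the vertex order P < Q < R < S < T < U < V < W < X and write every simplex with vertices in increasing order. Then dim K = 1 and the simplices of K are:

  0-simplices (9): P, Q, R, S, T, U, V, W, X
  1-simplices (7): PV, PW, PX, RT, SW, TW, TX

so the chain groups are C_0 ≅ Z^9, C_1 ≅ Z^7.

The boundary map ∂_1: C_1 → C_0 sends each edge [p,q] (with p < q) to q − p.
The 9×7 boundary matrix has rank 6 and Smith normal form diag(1,1,1,1,1,1).

Reading off H_k = ker ∂_k / im ∂_{k+1}:

  H_0: rank C_0 − rank ∂_1 = 9 − 6 = 3, and the invariant factors of ∂_1 are all 1, so H_0 = Z^3.
  H_1: rank ker ∂_1 − rank ∂_2 = (7 − 6) − 0 = 1, and there is no ∂_2, so H_1 = Z.

As a check, the Euler characteristic is 9 − 7 = 2, which agrees with 3 − 1 = 2.

H_0 = Z^3,  H_1 = Z.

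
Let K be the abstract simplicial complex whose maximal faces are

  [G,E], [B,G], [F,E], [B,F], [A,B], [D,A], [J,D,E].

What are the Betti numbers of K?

b_0 = 1, b_1 = 2, b_2 = 0.

Order the vertices as A < B < D < E < F < G < J. Listing each simplex with vertices in this order, K has dimension 2 with simplices:

  0-simplices (7): A, B, D, E, F, G, J
  1-simplices (9): AB, AD, BF, BG, DE, DJ, EF, EG, EJ
  2-simplices (1): DEJ

giving chain groups C_0 ≅ Z^7, C_1 ≅ Z^9, C_2 ≅ Z^1.

Boundary ∂_1: C_1 → C_0 maps an edge to its endpoints' difference, ∂[p,q] = q − p. For instance
  ∂DE = E − D.
As a 7×9 matrix over Z this has rank 6, with invariant factors (1,1,1,1,1,1).

∂_2: C_2 → C_1 acts by ∂[p,q,r] = [q,r] − [p,r] + [p,q]. For instance
  ∂DEJ = EJ − DJ + DE.
The resulting 9×1 matrix has rank 1, and its Smith normal form has invariant factors (1).

From H_k ≅ ker(∂_k) / im(∂_{k+1}) we obtain:

  H_0: rank C_0 − rank ∂_1 = 7 − 6 = 1, and the invariant factors of ∂_1 are all 1, so H_0 = Z.
  H_1: rank ker ∂_1 − rank ∂_2 = (9 − 6) − 1 = 2, and the invariant factors of ∂_2 are all 1, so H_1 = Z^2.
  H_2: rank ker ∂_2 − rank ∂_3 = (1 − 1) − 0 = 0, and there is no ∂_3, so H_2 = 0.

As a check, the Euler characteristic is 7 − 9 + 1 = -1, which agrees with 1 − 2 + 0 = -1.

Hence the Betti numbers are b_0 = 1, b_1 = 2, b_2 = 0.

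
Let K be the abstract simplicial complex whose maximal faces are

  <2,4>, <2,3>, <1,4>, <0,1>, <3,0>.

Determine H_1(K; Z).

H_1 ≅ Z.

Fix the vertex order 0 < 1 < 2 < 3 < 4 and write every simplex with vertices in increasing order. Then dim K = 1 and the simplices of K are:

  0-simplices (5): [0], [1], [2], [3], [4]
  1-simplices (5): [0,1], [0,3], [1,4], [2,3], [2,4]

giving chain groups C_0 ≅ Z^5, C_1 ≅ Z^5.

Boundary ∂_1: C_1 → C_0 sends each edge [p,q] (with p < q) to q − p.
The 5×5 boundary matrix has rank 4 and Smith normal form diag(1,1,1,1).

Computing H_k = (kernel of ∂_k) / (image of ∂_{k+1}):

  H_1: rank ker ∂_1 − rank ∂_2 = (5 − 4) − 0 = 1, and there is no ∂_2, so H_1 = Z.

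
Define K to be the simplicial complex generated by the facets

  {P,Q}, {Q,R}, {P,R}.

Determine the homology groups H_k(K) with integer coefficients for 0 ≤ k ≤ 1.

Order the vertices as P < Q < R. Listing each simplex with vertices in this order, K has dimension 1 with simplices:

  0-simplices (3): P, Q, R
  1-simplices (3): PQ, PR, QR

so the chain groups are C_0 ≅ Z^3, C_1 ≅ Z^3.

The boundary map ∂_1: C_1 → C_0 sends each edge [p,q] (with p < q) to q − p. For instance
  ∂PQ = Q − P.
The 3×3 boundary matrix has rank 2 and Smith normal form diag(1,1).

Computing H_k = (kernel of ∂_k) / (image of ∂_{k+1}):

  H_0: rank C_0 − rank ∂_1 = 3 − 2 = 1, and the invariant factors of ∂_1 are all 1, so H_0 = Z.
  H_1: rank ker ∂_1 − rank ∂_2 = (3 − 2) − 0 = 1, and there is no ∂_2, so H_1 = Z.

H_0 ≅ Z,  H_1 ≅ Z.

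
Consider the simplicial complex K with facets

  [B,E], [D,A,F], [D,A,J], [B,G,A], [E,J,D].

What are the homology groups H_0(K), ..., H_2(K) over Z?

H_0 ≅ Z,  H_1 ≅ Z,  H_2 = 0.

We work with the vertex ordering A < B < D < E < F < G < J. The simplices of K, each written with vertices in increasing order, are:

  0-simplices (7): A, B, D, E, F, G, J
  1-simplices (11): AB, AD, AF, AG, AJ, BE, BG, DE, DF, DJ, EJ
  2-simplices (4): ABG, ADF, ADJ, DEJ

Hence C_0 ≅ Z^7, C_1 ≅ Z^11, C_2 ≅ Z^4.

The boundary map ∂_1: C_1 → C_0 maps an edge to its endpoints' difference, ∂[p,q] = q − p. For instance
  ∂BG = G − B.
As a 7×11 matrix over Z this has rank 6, with invariant factors (1,1,1,1,1,1).

Boundary ∂_2: C_2 → C_1 sends each 2-simplex [p,q,r] to [q,r] − [p,r] + [p,q]. For instance
  ∂ADJ = DJ − AJ + AD,
  ∂DEJ = EJ − DJ + DE.
This gives a 11×4 integer matrix of rank 4; reducing to Smith normal form yields diagonal entries (1,1,1,1).

Computing H_k = (kernel of ∂_k) / (image of ∂_{k+1}):

  H_0: rank C_0 − rank ∂_1 = 7 − 6 = 1, and the invariant factors of ∂_1 are all 1, so H_0 = Z.
  H_1: rank ker ∂_1 − rank ∂_2 = (11 − 6) − 4 = 1, and the invariant factors of ∂_2 are all 1, so H_1 = Z.
  H_2: rank ker ∂_2 − rank ∂_3 = (4 − 4) − 0 = 0, and there is no ∂_3, so H_2 = 0.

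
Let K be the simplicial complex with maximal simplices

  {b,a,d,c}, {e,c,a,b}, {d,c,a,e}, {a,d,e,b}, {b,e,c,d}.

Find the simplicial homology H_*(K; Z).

H_0 ≅ Z,  H_1 = 0,  H_2 = 0,  H_3 ≅ Z.

We work with the vertex ordering a < b < c < d < e. The simplices of K, each written with vertices in increasing order, are:

  0-simplices (5): a, b, c, d, e
  1-simplices (10): ab, ac, ad, ae, bc, bd, be, cd, ce, de
  2-simplices (10): abc, abd, abe, acd, ace, ade, bcd, bce, bde, cde
  3-simplices (5): abcd, abce, abde, acde, bcde

so the chain groups are C_0 ≅ Z^5, C_1 ≅ Z^10, C_2 ≅ Z^10, C_3 ≅ Z^5.

∂_1: C_1 → C_0 sends each edge [p,q] (with p < q) to q − p. For instance
  ∂be = e − b.
The resulting 5×10 matrix has rank 4, and its Smith normal form has invariant factors (1,1,1,1).

∂_2: C_2 → C_1 acts by ∂[p,q,r] = [q,r] − [p,r] + [p,q]. For instance
  ∂acd = cd − ad + ac,
  ∂bce = ce − be + bc.
The resulting 10×10 matrix has rank 6, and its Smith normal form has invariant factors (1,1,1,1,1,1).

The boundary map ∂_3: C_3 → C_2 sends each 3-simplex σ to the alternating sum Σ_i (−1)^i (σ with its i-th vertex removed). For instance
  ∂acde = cde − ade + ace − acd,
  ∂bcde = cde − bde + bce − bcd.
This gives a 10×5 integer matrix of rank 4; reducing to Smith normal form yields diagonal entries (1,1,1,1).

From H_k ≅ ker(∂_k) / im(∂_{k+1}) we obtain:

  H_0: rank C_0 − rank ∂_1 = 5 − 4 = 1, and the invariant factors of ∂_1 are all 1, so H_0 = Z.
  H_1: rank ker ∂_1 − rank ∂_2 = (10 − 4) − 6 = 0, and the invariant factors of ∂_2 are all 1, so H_1 = 0.
  H_2: rank ker ∂_2 − rank ∂_3 = (10 − 6) − 4 = 0, and the invariant factors of ∂_3 are all 1, so H_2 = 0.
  H_3: rank ker ∂_3 − rank ∂_4 = (5 − 4) − 0 = 1, and there is no ∂_4, so H_3 = Z.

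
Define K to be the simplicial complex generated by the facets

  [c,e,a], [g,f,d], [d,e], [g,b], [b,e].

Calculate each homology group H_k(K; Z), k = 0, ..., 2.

Fix the vertex order a < b < c < d < e < f < g and write every simplex with vertices in increasing order. Then dim K = 2 and the simplices of K are:

  0-simplices (7): a, b, c, d, e, f, g
  1-simplices (9): ac, ae, be, bg, ce, de, df, dg, fg
  2-simplices (2): ace, dfg

giving chain groups C_0 ≅ Z^7, C_1 ≅ Z^9, C_2 ≅ Z^2.

∂_1: C_1 → C_0 is given by ∂[p,q] = [q] − [p]. For instance
  ∂ae = e − a.
The resulting 7×9 matrix has rank 6, and its Smith normal form has invariant factors (1,1,1,1,1,1).

The boundary map ∂_2: C_2 → C_1 sends each 2-simplex [p,q,r] to [q,r] − [p,r] + [p,q]. For instance
  ∂dfg = fg − dg + df,
  ∂ace = ce − ae + ac.
The 9×2 boundary matrix has rank 2 and Smith normal form diag(1,1).

Reading off H_k = ker ∂_k / im ∂_{k+1}:

  H_0: rank C_0 − rank ∂_1 = 7 − 6 = 1, and the invariant factors of ∂_1 are all 1, so H_0 ≅ Z.
  H_1: rank ker ∂_1 − rank ∂_2 = (9 − 6) − 2 = 1, and the invariant factors of ∂_2 are all 1, so H_1 ≅ Z.
  H_2: rank ker ∂_2 − rank ∂_3 = (2 − 2) − 0 = 0, and there is no ∂_3, so H_2 ≅ 0.

As a check, the Euler characteristic is 7 − 9 + 2 = 0, which agrees with 1 − 1 + 0 = 0.

H_0 ≅ Z,  H_1 ≅ Z,  H_2 = 0.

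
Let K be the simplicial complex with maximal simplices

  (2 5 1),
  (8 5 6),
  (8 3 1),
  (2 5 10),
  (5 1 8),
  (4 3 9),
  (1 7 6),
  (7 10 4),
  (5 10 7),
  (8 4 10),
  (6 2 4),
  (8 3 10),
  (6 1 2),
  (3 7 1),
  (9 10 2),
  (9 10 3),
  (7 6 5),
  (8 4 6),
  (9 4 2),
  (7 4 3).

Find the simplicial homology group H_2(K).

H_2 ≅ 0.

Take the total order 1 < 2 < 3 < 4 < 5 < 6 < 7 < 8 < 9 < 10 on the vertex set. Then K (dimension 2) consists of the simplices:

  0-simplices (10): [1], [2], [3], [4], [5], [6], [7], [8], [9], [10]
  1-simplices (30): (30 of them)
  2-simplices (20): (20 of them)

so the chain groups are C_0 ≅ Z^10, C_1 ≅ Z^30, C_2 ≅ Z^20.

The boundary map ∂_1: C_1 → C_0 is given by ∂[p,q] = [q] − [p].
The 10×30 boundary matrix has rank 9 and Smith normal form diag(1,1,1,1,1,1,1,1,1).

Boundary ∂_2: C_2 → C_1 acts by ∂[p,q,r] = [q,r] − [p,r] + [p,q]. For instance
  ∂[1,3,7] = [3,7] − [1,7] + [1,3],
  ∂[2,4,9] = [4,9] − [2,9] + [2,4].
The 30×20 boundary matrix has rank 20 and Smith normal form diag(1,1,1,1,1,1,1,1,1,1,1,1,1,1,1,1,1,1,1,2).

From H_k ≅ ker(∂_k) / im(∂_{k+1}) we obtain:

  H_2: rank ker ∂_2 − rank ∂_3 = (20 − 20) − 0 = 0, and there is no ∂_3, so H_2 = 0.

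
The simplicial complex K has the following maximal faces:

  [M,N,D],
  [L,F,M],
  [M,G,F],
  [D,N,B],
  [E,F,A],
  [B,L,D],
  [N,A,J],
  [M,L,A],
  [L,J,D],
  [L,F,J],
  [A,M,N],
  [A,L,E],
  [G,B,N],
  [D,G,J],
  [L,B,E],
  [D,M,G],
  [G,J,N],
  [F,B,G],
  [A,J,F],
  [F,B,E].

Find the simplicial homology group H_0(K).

H_0 ≅ Z.

Fix the vertex order A < B < D < E < F < G < J < L < M < N and write every simplex with vertices in increasing order. Then dim K = 2 and the simplices of K are:

  0-simplices (10): A, B, D, E, F, G, J, L, M, N
  1-simplices (30): AE, AF, AJ, AL, AM, AN, BD, BE, BF, BG, BL, BN, DG, DJ, DL, DM, DN, EF, EL, FG, FJ, FL, FM, GJ, GM, GN, JL, JN, LM, MN
  2-simplices (20): AEF, AEL, AFJ, AJN, ALM, AMN, BDL, BDN, BEF, BEL, BFG, BGN, DGJ, DGM, DJL, DMN, FGM, FJL, FLM, GJN

Hence C_0 ≅ Z^10, C_1 ≅ Z^30, C_2 ≅ Z^20.

Boundary ∂_1: C_1 → C_0 maps an edge to its endpoints' difference, ∂[p,q] = q − p. For instance
  ∂AE = E − A.
This gives a 10×30 integer matrix of rank 9; reducing to Smith normal form yields diagonal entries (1,1,1,1,1,1,1,1,1).

The boundary map ∂_2: C_2 → C_1 sends each 2-simplex [p,q,r] to [q,r] − [p,r] + [p,q]. For instance
  ∂BGN = GN − BN + BG,
  ∂BEF = EF − BF + BE.
The resulting 30×20 matrix has rank 20, and its Smith normal form has invariant factors (1,1,1,1,1,1,1,1,1,1,1,1,1,1,1,1,1,1,1,2).

Now H_k = ker ∂_k / im ∂_{k+1}, so:

  H_0: rank C_0 − rank ∂_1 = 10 − 9 = 1, and the invariant factors of ∂_1 are all 1, so H_0 ≅ Z.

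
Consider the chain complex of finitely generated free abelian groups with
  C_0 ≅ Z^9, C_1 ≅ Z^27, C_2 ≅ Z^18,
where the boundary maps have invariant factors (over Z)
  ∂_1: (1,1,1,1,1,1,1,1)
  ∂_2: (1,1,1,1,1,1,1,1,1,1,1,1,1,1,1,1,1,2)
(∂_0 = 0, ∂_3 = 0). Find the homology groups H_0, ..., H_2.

H_0: b_0 = 9 − 0 − 8 = 1; torsion from ∂_1 factors > 1: none. So H_0 = Z.
H_1: b_1 = 27 − 8 − 18 = 1; torsion from ∂_2 factors > 1: [2]. So H_1 = Z × Z/2.
H_2: b_2 = 18 − 18 − 0 = 0; torsion from ∂_3 factors > 1: none. So H_2 = 0.

H_0 = Z,  H_1 = Z × Z/2,  H_2 = 0.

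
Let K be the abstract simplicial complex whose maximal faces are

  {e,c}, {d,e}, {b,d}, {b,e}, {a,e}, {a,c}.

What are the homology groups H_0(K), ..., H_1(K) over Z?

Order the vertices as a < b < c < d < e. Listing each simplex with vertices in this order, K has dimension 1 with simplices:

  0-simplices (5): a, b, c, d, e
  1-simplices (6): ac, ae, bd, be, ce, de

so the chain groups are C_0 ≅ Z^5, C_1 ≅ Z^6.

Boundary ∂_1: C_1 → C_0 sends each edge [p,q] (with p < q) to q − p. For instance
  ∂ac = c − a.
The 5×6 boundary matrix has rank 4 and Smith normal form diag(1,1,1,1).

Computing H_k = (kernel of ∂_k) / (image of ∂_{k+1}):

  H_0: rank C_0 − rank ∂_1 = 5 − 4 = 1, and the invariant factors of ∂_1 are all 1, so H_0 = Z.
  H_1: rank ker ∂_1 − rank ∂_2 = (6 − 4) − 0 = 2, and there is no ∂_2, so H_1 = Z^2.

As a check, the Euler characteristic is 5 − 6 = -1, which agrees with 1 − 2 = -1.
(K is a triangulation of a wedge of 2 circles.)

H_0 ≅ Z,  H_1 ≅ Z^2.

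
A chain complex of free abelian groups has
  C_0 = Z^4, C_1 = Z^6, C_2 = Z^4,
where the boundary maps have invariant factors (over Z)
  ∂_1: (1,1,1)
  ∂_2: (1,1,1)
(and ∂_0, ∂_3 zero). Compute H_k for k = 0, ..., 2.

H_0 = Z,  H_1 = 0,  H_2 = Z.

H_0: b_0 = 4 − 0 − 3 = 1; torsion from ∂_1 factors > 1: none. So H_0 = Z.
H_1: b_1 = 6 − 3 − 3 = 0; torsion from ∂_2 factors > 1: none. So H_1 = 0.
H_2: b_2 = 4 − 3 − 0 = 1; torsion from ∂_3 factors > 1: none. So H_2 = Z.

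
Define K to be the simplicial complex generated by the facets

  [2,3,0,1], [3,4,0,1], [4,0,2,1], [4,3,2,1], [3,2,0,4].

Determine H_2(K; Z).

We work with the vertex ordering 0 < 1 < 2 < 3 < 4. The simplices of K, each written with vertices in increasing order, are:

  0-simplices (5): [0], [1], [2], [3], [4]
  1-simplices (10): [0,1], [0,2], [0,3], [0,4], [1,2], [1,3], [1,4], [2,3], [2,4], [3,4]
  2-simplices (10): [0,1,2], [0,1,3], [0,1,4], [0,2,3], [0,2,4], [0,3,4], [1,2,3], [1,2,4], [1,3,4], [2,3,4]
  3-simplices (5): [0,1,2,3], [0,1,2,4], [0,1,3,4], [0,2,3,4], [1,2,3,4]

giving chain groups C_0 ≅ Z^5, C_1 ≅ Z^10, C_2 ≅ Z^10, C_3 ≅ Z^5.

∂_1: C_1 → C_0 is given by ∂[p,q] = [q] − [p]. For instance
  ∂[3,4] = [4] − [3].
The 5×10 boundary matrix has rank 4 and Smith normal form diag(1,1,1,1).

The boundary map ∂_2: C_2 → C_1 maps a triangle to the signed sum of its edges. For instance
  ∂[0,2,4] = [2,4] − [0,4] + [0,2],
  ∂[0,1,2] = [1,2] − [0,2] + [0,1].
The resulting 10×10 matrix has rank 6, and its Smith normal form has invariant factors (1,1,1,1,1,1).

∂_3: C_3 → C_2 sends each 3-simplex σ to the alternating sum Σ_i (−1)^i (σ with its i-th vertex removed). For instance
  ∂[0,1,2,3] = [1,2,3] − [0,2,3] + [0,1,3] − [0,1,2],
  ∂[1,2,3,4] = [2,3,4] − [1,3,4] + [1,2,4] − [1,2,3].
The resulting 10×5 matrix has rank 4, and its Smith normal form has invariant factors (1,1,1,1).

From H_k ≅ ker(∂_k) / im(∂_{k+1}) we obtain:

  H_2: rank ker ∂_2 − rank ∂_3 = (10 − 6) − 4 = 0, and the invariant factors of ∂_3 are all 1, so H_2 = 0.

H_2 = 0.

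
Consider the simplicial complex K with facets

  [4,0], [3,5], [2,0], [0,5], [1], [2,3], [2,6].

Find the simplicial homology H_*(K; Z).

K has 7 vertices, 6 edges.
rank ∂_0 = 0, rank ∂_1 = 5 ⇒ b_0 = 7 − 0 − 5 = 2; all invariant factors of ∂_1 are 1 so no torsion. So H_0 ≅ Z^2.
rank ∂_1 = 5, rank ∂_2 = 0 ⇒ b_1 = 6 − 5 − 0 = 1. So H_1 ≅ Z.

H_0 ≅ Z^2,  H_1 ≅ Z.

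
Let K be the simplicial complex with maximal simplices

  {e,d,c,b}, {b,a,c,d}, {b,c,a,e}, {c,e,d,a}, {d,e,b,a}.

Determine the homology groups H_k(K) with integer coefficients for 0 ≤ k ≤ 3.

H_0 = Z,  H_1 = 0,  H_2 = 0,  H_3 = Z.

K has 5 vertices, 10 edges, 10 triangles, 5 3-simplices.
rank ∂_0 = 0, rank ∂_1 = 4 ⇒ b_0 = 5 − 0 − 4 = 1; all invariant factors of ∂_1 are 1 so no torsion. So H_0 ≅ Z.
rank ∂_1 = 4, rank ∂_2 = 6 ⇒ b_1 = 10 − 4 − 6 = 0; all invariant factors of ∂_2 are 1 so no torsion. So H_1 ≅ 0.
rank ∂_2 = 6, rank ∂_3 = 4 ⇒ b_2 = 10 − 6 − 4 = 0; all invariant factors of ∂_3 are 1 so no torsion. So H_2 ≅ 0.
rank ∂_3 = 4, rank ∂_4 = 0 ⇒ b_3 = 5 − 4 − 0 = 1. So H_3 ≅ Z.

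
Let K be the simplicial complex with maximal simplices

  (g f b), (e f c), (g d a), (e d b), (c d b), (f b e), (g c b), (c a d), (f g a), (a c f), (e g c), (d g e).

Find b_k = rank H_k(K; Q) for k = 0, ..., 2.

b_0 = 1, b_1 = 0, b_2 = 0.

Fix the vertex order a < b < c < d < e < f < g and write every simplex with vertices in increasing order. Then dim K = 2 and the simplices of K are:

  0-simplices (7): a, b, c, d, e, f, g
  1-simplices (18): ac, ad, af, ag, bc, bd, be, bf, bg, cd, ce, cf, cg, de, dg, ef, eg, fg
  2-simplices (12): acd, acf, adg, afg, bcd, bcg, bde, bef, bfg, cef, ceg, deg

giving chain groups C_0 ≅ Z^7, C_1 ≅ Z^18, C_2 ≅ Z^12.

The boundary map ∂_1: C_1 → C_0 is given by ∂[p,q] = [q] − [p]. For instance
  ∂ac = c − a.
As a 7×18 matrix over Z this has rank 6, with invariant factors (1,1,1,1,1,1).

The boundary map ∂_2: C_2 → C_1 sends each 2-simplex [p,q,r] to [q,r] − [p,r] + [p,q]. For instance
  ∂bde = de − be + bd,
  ∂afg = fg − ag + af.
As a 18×12 matrix over Z this has rank 12, with invariant factors (1,1,1,1,1,1,1,1,1,1,1,2).

Reading off H_k = ker ∂_k / im ∂_{k+1}:

  H_0: rank C_0 − rank ∂_1 = 7 − 6 = 1, and the invariant factors of ∂_1 are all 1, so H_0 ≅ Z.
  H_1: rank ker ∂_1 − rank ∂_2 = (18 − 6) − 12 = 0, and ∂_2 has invariant factor 2 > 1, so H_1 ≅ Z/2Z.
  H_2: rank ker ∂_2 − rank ∂_3 = (12 − 12) − 0 = 0, and there is no ∂_3, so H_2 ≅ 0.

(K is a triangulation of the real projective plane RP^2.)

Hence the Betti numbers are b_0 = 1, b_1 = 0, b_2 = 0.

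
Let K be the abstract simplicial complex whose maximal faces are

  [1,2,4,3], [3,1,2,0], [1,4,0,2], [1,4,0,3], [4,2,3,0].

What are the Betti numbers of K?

b_0 = 1, b_1 = 0, b_2 = 0, b_3 = 1.

Order the vertices as 0 < 1 < 2 < 3 < 4. Listing each simplex with vertices in this order, K has dimension 3 with simplices:

  0-simplices (5): [0], [1], [2], [3], [4]
  1-simplices (10): [0,1], [0,2], [0,3], [0,4], [1,2], [1,3], [1,4], [2,3], [2,4], [3,4]
  2-simplices (10): [0,1,2], [0,1,3], [0,1,4], [0,2,3], [0,2,4], [0,3,4], [1,2,3], [1,2,4], [1,3,4], [2,3,4]
  3-simplices (5): [0,1,2,3], [0,1,2,4], [0,1,3,4], [0,2,3,4], [1,2,3,4]

Hence C_0 ≅ Z^5, C_1 ≅ Z^10, C_2 ≅ Z^10, C_3 ≅ Z^5.

∂_1: C_1 → C_0 is given by ∂[p,q] = [q] − [p].
The 5×10 boundary matrix has rank 4 and Smith normal form diag(1,1,1,1).

∂_2: C_2 → C_1 sends each 2-simplex [p,q,r] to [q,r] − [p,r] + [p,q]. For instance
  ∂[1,3,4] = [3,4] − [1,4] + [1,3],
  ∂[1,2,3] = [2,3] − [1,3] + [1,2].
The 10×10 boundary matrix has rank 6 and Smith normal form diag(1,1,1,1,1,1).

Boundary ∂_3: C_3 → C_2 sends each 3-simplex σ to the alternating sum Σ_i (−1)^i (σ with its i-th vertex removed). For instance
  ∂[0,2,3,4] = [2,3,4] − [0,3,4] + [0,2,4] − [0,2,3],
  ∂[1,2,3,4] = [2,3,4] − [1,3,4] + [1,2,4] − [1,2,3].
The 10×5 boundary matrix has rank 4 and Smith normal form diag(1,1,1,1).

Computing H_k = (kernel of ∂_k) / (image of ∂_{k+1}):

  H_0: rank C_0 − rank ∂_1 = 5 − 4 = 1, and the invariant factors of ∂_1 are all 1, so H_0 ≅ Z.
  H_1: rank ker ∂_1 − rank ∂_2 = (10 − 4) − 6 = 0, and the invariant factors of ∂_2 are all 1, so H_1 ≅ 0.
  H_2: rank ker ∂_2 − rank ∂_3 = (10 − 6) − 4 = 0, and the invariant factors of ∂_3 are all 1, so H_2 ≅ 0.
  H_3: rank ker ∂_3 − rank ∂_4 = (5 − 4) − 0 = 1, and there is no ∂_4, so H_3 ≅ Z.

(K is a triangulation of the 3-sphere S^3.)

Hence the Betti numbers are b_0 = 1, b_1 = 0, b_2 = 0, b_3 = 1.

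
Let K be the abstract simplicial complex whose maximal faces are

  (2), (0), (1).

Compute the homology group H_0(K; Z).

H_0 ≅ Z^3.

K has 3 vertices.
rank ∂_0 = 0, rank ∂_1 = 0 ⇒ b_0 = 3 − 0 − 0 = 3. So H_0 ≅ Z^3.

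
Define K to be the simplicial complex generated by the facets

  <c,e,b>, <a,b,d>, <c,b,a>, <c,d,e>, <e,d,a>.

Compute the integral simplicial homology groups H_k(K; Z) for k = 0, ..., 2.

We work with the vertex ordering a < b < c < d < e. The simplices of K, each written with vertices in increasing order, are:

  0-simplices (5): a, b, c, d, e
  1-simplices (10): ab, ac, ad, ae, bc, bd, be, cd, ce, de
  2-simplices (5): abc, abd, ade, bce, cde

Hence C_0 ≅ Z^5, C_1 ≅ Z^10, C_2 ≅ Z^5.

Boundary ∂_1: C_1 → C_0 is given by ∂[p,q] = [q] − [p]. For instance
  ∂ae = e − a.
This gives a 5×10 integer matrix of rank 4; reducing to Smith normal form yields diagonal entries (1,1,1,1).

Boundary ∂_2: C_2 → C_1 sends each 2-simplex [p,q,r] to [q,r] − [p,r] + [p,q]. For instance
  ∂abd = bd − ad + ab,
  ∂abc = bc − ac + ab.
This gives a 10×5 integer matrix of rank 5; reducing to Smith normal form yields diagonal entries (1,1,1,1,1).

Now H_k = ker ∂_k / im ∂_{k+1}, so:

  H_0: rank C_0 − rank ∂_1 = 5 − 4 = 1, and the invariant factors of ∂_1 are all 1, so H_0 = Z.
  H_1: rank ker ∂_1 − rank ∂_2 = (10 − 4) − 5 = 1, and the invariant factors of ∂_2 are all 1, so H_1 = Z.
  H_2: rank ker ∂_2 − rank ∂_3 = (5 − 5) − 0 = 0, and there is no ∂_3, so H_2 = 0.

As a check, the Euler characteristic is 5 − 10 + 5 = 0, which agrees with 1 − 1 + 0 = 0.

H_0 ≅ Z,  H_1 ≅ Z,  H_2 = 0.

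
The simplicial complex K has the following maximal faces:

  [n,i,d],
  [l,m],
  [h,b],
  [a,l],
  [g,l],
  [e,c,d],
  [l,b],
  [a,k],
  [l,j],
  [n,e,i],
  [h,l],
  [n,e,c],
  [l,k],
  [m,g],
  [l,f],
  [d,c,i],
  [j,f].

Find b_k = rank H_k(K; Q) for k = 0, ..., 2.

b_0 = 2, b_1 = 5, b_2 = 0.

Order the vertices as a < b < c < d < e < f < g < h < i < j < k < l < m < n. Listing each simplex with vertices in this order, K has dimension 2 with simplices:

  0-simplices (14): a, b, c, d, e, f, g, h, i, j, k, l, m, n
  1-simplices (22): ak, al, bh, bl, cd, ce, ci, cn, de, di, dn, ei, en, fj, fl, gl, gm, hl, in, jl, kl, lm
  2-simplices (5): cde, cdi, cen, din, ein

giving chain groups C_0 ≅ Z^14, C_1 ≅ Z^22, C_2 ≅ Z^5.

The boundary map ∂_1: C_1 → C_0 maps an edge to its endpoints' difference, ∂[p,q] = q − p.
The 14×22 boundary matrix has rank 12 and Smith normal form diag(1,1,1,1,1,1,1,1,1,1,1,1).

Boundary ∂_2: C_2 → C_1 maps a triangle to the signed sum of its edges. For instance
  ∂ein = in − en + ei,
  ∂cdi = di − ci + cd.
The 22×5 boundary matrix has rank 5 and Smith normal form diag(1,1,1,1,1).

From H_k ≅ ker(∂_k) / im(∂_{k+1}) we obtain:

  H_0: rank C_0 − rank ∂_1 = 14 − 12 = 2, and the invariant factors of ∂_1 are all 1, so H_0 = Z^2.
  H_1: rank ker ∂_1 − rank ∂_2 = (22 − 12) − 5 = 5, and the invariant factors of ∂_2 are all 1, so H_1 = Z^5.
  H_2: rank ker ∂_2 − rank ∂_3 = (5 − 5) − 0 = 0, and there is no ∂_3, so H_2 = 0.

As a check, the Euler characteristic is 14 − 22 + 5 = -3, which agrees with 2 − 5 + 0 = -3.

Hence the Betti numbers are b_0 = 2, b_1 = 5, b_2 = 0.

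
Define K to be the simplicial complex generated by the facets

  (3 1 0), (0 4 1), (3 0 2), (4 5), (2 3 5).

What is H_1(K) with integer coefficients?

Fix the vertex order 0 < 1 < 2 < 3 < 4 < 5 and write every simplex with vertices in increasing order. Then dim K = 2 and the simplices of K are:

  0-simplices (6): [0], [1], [2], [3], [4], [5]
  1-simplices (10): [0,1], [0,2], [0,3], [0,4], [1,3], [1,4], [2,3], [2,5], [3,5], [4,5]
  2-simplices (4): [0,1,3], [0,1,4], [0,2,3], [2,3,5]

giving chain groups C_0 ≅ Z^6, C_1 ≅ Z^10, C_2 ≅ Z^4.

∂_1: C_1 → C_0 is given by ∂[p,q] = [q] − [p].
The 6×10 boundary matrix has rank 5 and Smith normal form diag(1,1,1,1,1).

The boundary map ∂_2: C_2 → C_1 maps a triangle to the signed sum of its edges. For instance
  ∂[0,2,3] = [2,3] − [0,3] + [0,2],
  ∂[0,1,3] = [1,3] − [0,3] + [0,1].
The resulting 10×4 matrix has rank 4, and its Smith normal form has invariant factors (1,1,1,1).

From H_k ≅ ker(∂_k) / im(∂_{k+1}) we obtain:

  H_1: rank ker ∂_1 − rank ∂_2 = (10 − 5) − 4 = 1, and the invariant factors of ∂_2 are all 1, so H_1 ≅ Z.

H_1 ≅ Z.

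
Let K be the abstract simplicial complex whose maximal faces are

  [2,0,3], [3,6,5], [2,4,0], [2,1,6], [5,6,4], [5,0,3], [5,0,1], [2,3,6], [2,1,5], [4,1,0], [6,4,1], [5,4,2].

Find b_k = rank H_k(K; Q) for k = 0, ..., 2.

b_0 = 1, b_1 = 0, b_2 = 0.

Take the total order 0 < 1 < 2 < 3 < 4 < 5 < 6 on the vertex set. Then K (dimension 2) consists of the simplices:

  0-simplices (7): [0], [1], [2], [3], [4], [5], [6]
  1-simplices (18): [0,1], [0,2], [0,3], [0,4], [0,5], [1,2], [1,4], [1,5], [1,6], [2,3], [2,4], [2,5], [2,6], [3,5], [3,6], [4,5], [4,6], [5,6]
  2-simplices (12): [0,1,4], [0,1,5], [0,2,3], [0,2,4], [0,3,5], [1,2,5], [1,2,6], [1,4,6], [2,3,6], [2,4,5], [3,5,6], [4,5,6]

so the chain groups are C_0 ≅ Z^7, C_1 ≅ Z^18, C_2 ≅ Z^12.

Boundary ∂_1: C_1 → C_0 is given by ∂[p,q] = [q] − [p].
The 7×18 boundary matrix has rank 6 and Smith normal form diag(1,1,1,1,1,1).

The boundary map ∂_2: C_2 → C_1 sends each 2-simplex [p,q,r] to [q,r] − [p,r] + [p,q]. For instance
  ∂[4,5,6] = [5,6] − [4,6] + [4,5],
  ∂[0,2,4] = [2,4] − [0,4] + [0,2].
As a 18×12 matrix over Z this has rank 12, with invariant factors (1,1,1,1,1,1,1,1,1,1,1,2).

From H_k ≅ ker(∂_k) / im(∂_{k+1}) we obtain:

  H_0: rank C_0 − rank ∂_1 = 7 − 6 = 1, and the invariant factors of ∂_1 are all 1, so H_0 ≅ Z.
  H_1: rank ker ∂_1 − rank ∂_2 = (18 − 6) − 12 = 0, and ∂_2 has invariant factor 2 > 1, so H_1 ≅ Z/2Z.
  H_2: rank ker ∂_2 − rank ∂_3 = (12 − 12) − 0 = 0, and there is no ∂_3, so H_2 ≅ 0.

Hence the Betti numbers are b_0 = 1, b_1 = 0, b_2 = 0.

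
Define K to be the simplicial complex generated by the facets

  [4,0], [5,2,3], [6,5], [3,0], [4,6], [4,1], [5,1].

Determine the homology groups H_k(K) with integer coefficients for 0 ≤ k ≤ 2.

H_0 = Z,  H_1 = Z^2,  H_2 = 0.

Take the total order 0 < 1 < 2 < 3 < 4 < 5 < 6 on the vertex set. Then K (dimension 2) consists of the simplices:

  0-simplices (7): [0], [1], [2], [3], [4], [5], [6]
  1-simplices (9): [0,3], [0,4], [1,4], [1,5], [2,3], [2,5], [3,5], [4,6], [5,6]
  2-simplices (1): [2,3,5]

Hence C_0 ≅ Z^7, C_1 ≅ Z^9, C_2 ≅ Z^1.

The boundary map ∂_1: C_1 → C_0 sends each edge [p,q] (with p < q) to q − p. For instance
  ∂[1,5] = [5] − [1].
As a 7×9 matrix over Z this has rank 6, with invariant factors (1,1,1,1,1,1).

∂_2: C_2 → C_1 acts by ∂[p,q,r] = [q,r] − [p,r] + [p,q]. For instance
  ∂[2,3,5] = [3,5] − [2,5] + [2,3].
The 9×1 boundary matrix has rank 1 and Smith normal form diag(1).

Now H_k = ker ∂_k / im ∂_{k+1}, so:

  H_0: rank C_0 − rank ∂_1 = 7 − 6 = 1, and the invariant factors of ∂_1 are all 1, so H_0 ≅ Z.
  H_1: rank ker ∂_1 − rank ∂_2 = (9 − 6) − 1 = 2, and the invariant factors of ∂_2 are all 1, so H_1 ≅ Z^2.
  H_2: rank ker ∂_2 − rank ∂_3 = (1 − 1) − 0 = 0, and there is no ∂_3, so H_2 ≅ 0.

As a check, the Euler characteristic is 7 − 9 + 1 = -1, which agrees with 1 − 2 + 0 = -1.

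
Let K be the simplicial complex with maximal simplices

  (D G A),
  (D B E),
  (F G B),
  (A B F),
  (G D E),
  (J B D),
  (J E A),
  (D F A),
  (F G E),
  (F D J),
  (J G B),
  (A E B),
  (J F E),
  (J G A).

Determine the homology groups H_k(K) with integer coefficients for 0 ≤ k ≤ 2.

H_0 = Z,  H_1 = Z^2,  H_2 = Z.

Take the total order A < B < D < E < F < G < J on the vertex set. Then K (dimension 2) consists of the simplices:

  0-simplices (7): A, B, D, E, F, G, J
  1-simplices (21): AB, AD, AE, AF, AG, AJ, BD, BE, BF, BG, BJ, DE, DF, DG, DJ, EF, EG, EJ, FG, FJ, GJ
  2-simplices (14): ABE, ABF, ADF, ADG, AEJ, AGJ, BDE, BDJ, BFG, BGJ, DEG, DFJ, EFG, EFJ

so the chain groups are C_0 ≅ Z^7, C_1 ≅ Z^21, C_2 ≅ Z^14.

Boundary ∂_1: C_1 → C_0 is given by ∂[p,q] = [q] − [p]. For instance
  ∂FG = G − F.
As a 7×21 matrix over Z this has rank 6, with invariant factors (1,1,1,1,1,1).

∂_2: C_2 → C_1 maps a triangle to the signed sum of its edges. For instance
  ∂AEJ = EJ − AJ + AE,
  ∂DFJ = FJ − DJ + DF.
The 21×14 boundary matrix has rank 13 and Smith normal form diag(1,1,1,1,1,1,1,1,1,1,1,1,1).

Now H_k = ker ∂_k / im ∂_{k+1}, so:

  H_0: rank C_0 − rank ∂_1 = 7 − 6 = 1, and the invariant factors of ∂_1 are all 1, so H_0 = Z.
  H_1: rank ker ∂_1 − rank ∂_2 = (21 − 6) − 13 = 2, and the invariant factors of ∂_2 are all 1, so H_1 = Z^2.
  H_2: rank ker ∂_2 − rank ∂_3 = (14 − 13) − 0 = 1, and there is no ∂_3, so H_2 = Z.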